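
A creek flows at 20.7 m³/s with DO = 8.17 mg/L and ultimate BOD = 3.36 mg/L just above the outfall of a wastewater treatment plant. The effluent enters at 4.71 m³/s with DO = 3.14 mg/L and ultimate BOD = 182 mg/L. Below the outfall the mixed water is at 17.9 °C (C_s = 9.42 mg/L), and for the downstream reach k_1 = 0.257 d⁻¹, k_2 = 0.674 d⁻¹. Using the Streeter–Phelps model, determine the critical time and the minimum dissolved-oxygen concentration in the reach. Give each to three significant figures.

t_c ≈ 2.07 d; minimum DO ≈ 1.24 mg/L

Mixed DO = (20.7×8.17 + 4.71×3.14)/(20.7+4.71) = 183.9/25.41 = 7.238 mg/L.
Mixed L₀ = (20.7×3.36 + 4.71×182)/(25.41) = 926.8/25.41 = 36.47 mg/L.
Initial deficit D₀ = C_s − DO₀ = 9.42 − 7.238 = 2.182 mg/L.
t_c = (1/0.4170) ln[(0.674/0.257)(1 − 2.182×0.4170/(0.257×36.47))] = 2.398 × ln(2.368) = 2.067 d.
D_c = (0.257/0.674) × 36.47 × e^(−0.257×2.067) = 0.3813 × 36.47 × 0.5879 = 8.175 mg/L.
Minimum DO = 9.42 − 8.175 = 1.245 mg/L.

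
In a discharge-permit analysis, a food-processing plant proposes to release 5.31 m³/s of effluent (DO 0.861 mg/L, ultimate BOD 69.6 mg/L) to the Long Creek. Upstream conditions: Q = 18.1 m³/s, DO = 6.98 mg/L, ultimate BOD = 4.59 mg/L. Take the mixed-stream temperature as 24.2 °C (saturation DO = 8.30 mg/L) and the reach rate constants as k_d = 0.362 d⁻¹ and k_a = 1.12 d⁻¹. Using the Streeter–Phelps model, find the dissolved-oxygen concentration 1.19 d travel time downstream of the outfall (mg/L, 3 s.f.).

Mixed DO = (18.1×6.98 + 5.31×0.861)/(18.1+5.31) = 130.9/23.41 = 5.592 mg/L.
Mixed L₀ = (18.1×4.59 + 5.31×69.6)/(23.41) = 452.7/23.41 = 19.34 mg/L.
Initial deficit D₀ = C_s − DO₀ = 8.30 − 5.592 = 2.708 mg/L.
D(1.19) = [0.362×19.34/(1.12−0.362)](e^(−0.362×1.19) − e^(−1.12×1.19)) + 2.708 e^(−1.12×1.19)
= 9.234 × (0.6500 − 0.2637) + 2.708 × 0.2637 = 4.281 mg/L.
DO = 8.30 − 4.281 = 4.019 mg/L.

DO ≈ 4.02 mg/L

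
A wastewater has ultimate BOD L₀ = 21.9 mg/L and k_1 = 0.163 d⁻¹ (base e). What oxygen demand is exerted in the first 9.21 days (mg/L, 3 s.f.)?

y ≈ 17.0 mg/L

y_t = L₀(1 − e^(−k_1 t)) = 21.9 × (1 − e^(−0.163×9.21))
= 21.9 × (1 − 0.2229) = 21.9 × 0.7771 = 17.02 mg/L.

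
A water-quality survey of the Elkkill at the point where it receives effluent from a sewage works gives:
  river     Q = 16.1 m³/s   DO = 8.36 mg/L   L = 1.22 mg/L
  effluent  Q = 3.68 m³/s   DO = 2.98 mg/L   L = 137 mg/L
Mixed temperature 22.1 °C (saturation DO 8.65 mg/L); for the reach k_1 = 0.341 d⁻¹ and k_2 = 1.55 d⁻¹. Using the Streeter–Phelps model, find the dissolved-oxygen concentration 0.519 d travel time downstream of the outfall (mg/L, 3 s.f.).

Mixed DO = (16.1×8.36 + 3.68×2.98)/(16.1+3.68) = 145.6/19.78 = 7.359 mg/L.
Mixed L₀ = (16.1×1.22 + 3.68×137)/(19.78) = 523.8/19.78 = 26.48 mg/L.
Initial deficit D₀ = C_s − DO₀ = 8.65 − 7.359 = 1.291 mg/L.
D(0.519) = [0.341×26.48/(1.55−0.341)](e^(−0.341×0.519) − e^(−1.55×0.519)) + 1.291 e^(−1.55×0.519)
= 7.469 × (0.8378 − 0.4473) + 1.291 × 0.4473 = 3.494 mg/L.
DO = 8.65 − 3.494 = 5.156 mg/L.

DO ≈ 5.16 mg/L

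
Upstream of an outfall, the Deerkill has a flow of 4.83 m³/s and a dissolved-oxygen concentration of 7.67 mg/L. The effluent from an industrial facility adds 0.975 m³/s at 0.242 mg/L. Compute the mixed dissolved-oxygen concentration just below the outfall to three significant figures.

6.42 mg/L

Flow-weighted mixing: C = (Q_r C_r + Q_w C_w)/(Q_r + Q_w)
= (4.83×7.67 + 0.975×0.242)/(4.83 + 0.975) = 37.28/5.805 = 6.422 mg/L.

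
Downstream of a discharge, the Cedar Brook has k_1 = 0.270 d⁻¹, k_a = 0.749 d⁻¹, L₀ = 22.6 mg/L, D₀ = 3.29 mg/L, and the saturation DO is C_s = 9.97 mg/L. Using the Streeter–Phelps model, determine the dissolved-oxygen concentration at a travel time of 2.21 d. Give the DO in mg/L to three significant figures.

DO ≈ 4.76 mg/L

k_1 L₀/(k_a−k_1) = 0.270×22.6/(0.749−0.270) = 6.102/0.4790 = 12.74 mg/L.
e^(−k_1 t) = e^(−0.270×2.210) = 0.5506; e^(−k_a t) = e^(−0.749×2.210) = 0.1910.
D = 12.74 × (0.5506 − 0.1910) + 3.29 × 0.1910 = 4.581 + 0.6285 = 5.209 mg/L.
DO = C_s − D = 9.97 − 5.209 = 4.761 mg/L.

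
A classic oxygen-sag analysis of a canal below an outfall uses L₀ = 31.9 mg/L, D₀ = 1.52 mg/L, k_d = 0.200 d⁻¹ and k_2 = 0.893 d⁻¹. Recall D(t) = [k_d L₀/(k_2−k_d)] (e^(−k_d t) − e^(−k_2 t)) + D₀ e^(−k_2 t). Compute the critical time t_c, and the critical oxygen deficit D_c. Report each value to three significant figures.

t_c ≈ 1.90 d; D_c ≈ 4.89 mg/L

t_c = [1/(k_2−k_d)] ln[(k_2/k_d)(1 − D₀(k_2−k_d)/(k_d L₀))]
= [1/(0.893−0.200)] ln[(0.893/0.200)(1 − 1.52×0.6930/(0.200×31.9))]
= (1/0.6930) ln[4.465 × 0.8349] = 1.443 × ln(3.728) = 1.443 × 1.316 = 1.899 d.
D_c = (k_d/k_2) L₀ e^(−k_d t_c) = (0.200/0.893) × 31.9 × e^(−0.200×1.899) = 0.2240 × 31.9 × 0.6840 = 4.887 mg/L.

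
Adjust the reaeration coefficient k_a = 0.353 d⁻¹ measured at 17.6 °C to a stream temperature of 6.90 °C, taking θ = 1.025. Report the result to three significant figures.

k_a ≈ 0.271 d⁻¹

k_a(T₂) = k_a(T₁) · θ^(T₂−T₁) = 0.353 × 1.025^(6.90−17.6)
= 0.353 × 1.025^-10.7 = 0.353 × 0.7678 = 0.2710 d⁻¹.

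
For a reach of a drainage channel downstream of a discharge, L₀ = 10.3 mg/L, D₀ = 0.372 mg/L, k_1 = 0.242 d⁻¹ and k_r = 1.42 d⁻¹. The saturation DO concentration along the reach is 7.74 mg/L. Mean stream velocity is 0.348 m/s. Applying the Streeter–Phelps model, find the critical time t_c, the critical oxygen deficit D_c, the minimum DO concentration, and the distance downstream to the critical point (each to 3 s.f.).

t_c ≈ 1.34 d; D_c ≈ 1.27 mg/L; min DO ≈ 6.47 mg/L; x_c ≈ 40.2 km

t_c = [1/(k_r−k_1)] ln[(k_r/k_1)(1 − D₀(k_r−k_1)/(k_1 L₀))]
= [1/(1.42−0.242)] ln[(1.42/0.242)(1 − 0.372×1.178/(0.242×10.3))]
= (1/1.178) ln[5.868 × 0.8242] = 0.8489 × ln(4.836) = 0.8489 × 1.576 = 1.338 d.
L(t_c) = L₀ e^(−k_1 t_c) = 10.3 × 0.7234 = 7.451 mg/L, and at the critical point k_r D_c = k_1 L, so D_c = (0.242/1.42) × 7.451 = 1.270 mg/L.
Minimum DO = C_s − D_c = 7.74 − 1.270 = 6.470 mg/L.
x_c = v t_c = 0.348 m/s × 1.338 d × 86400 s/d = 40230 m ≈ 40.2 km.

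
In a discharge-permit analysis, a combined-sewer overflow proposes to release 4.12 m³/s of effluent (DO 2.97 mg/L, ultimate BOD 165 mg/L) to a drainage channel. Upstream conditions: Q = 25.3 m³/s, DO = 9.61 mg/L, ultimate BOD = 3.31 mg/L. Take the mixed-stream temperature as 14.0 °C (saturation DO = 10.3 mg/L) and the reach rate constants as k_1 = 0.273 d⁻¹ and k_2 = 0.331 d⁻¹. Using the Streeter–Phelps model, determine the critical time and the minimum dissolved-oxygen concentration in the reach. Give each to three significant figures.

t_c ≈ 3.09 d; minimum DO ≈ 1.10 mg/L

Mixed DO = (25.3×9.61 + 4.12×2.97)/(25.3+4.12) = 255.4/29.42 = 8.680 mg/L.
Mixed L₀ = (25.3×3.31 + 4.12×165)/(29.42) = 763.5/29.42 = 25.95 mg/L.
Initial deficit D₀ = C_s − DO₀ = 10.3 − 8.680 = 1.620 mg/L.
t_c = (1/0.05800) ln[(0.331/0.273)(1 − 1.620×0.05800/(0.273×25.95))] = 17.24 × ln(1.196) = 3.091 d.
D_c = (0.273/0.331) × 25.95 × e^(−0.273×3.091) = 0.8248 × 25.95 × 0.4300 = 9.205 mg/L.
Minimum DO = 10.3 − 9.205 = 1.095 mg/L.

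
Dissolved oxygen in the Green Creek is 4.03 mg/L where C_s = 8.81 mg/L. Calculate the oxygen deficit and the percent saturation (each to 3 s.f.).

D = C_s − C = 8.81 − 4.03 = 4.78 mg/L.
% saturation = 4.03/8.81 × 100 = 45.7 %.

D ≈ 4.78 mg/L; 45.7 % saturation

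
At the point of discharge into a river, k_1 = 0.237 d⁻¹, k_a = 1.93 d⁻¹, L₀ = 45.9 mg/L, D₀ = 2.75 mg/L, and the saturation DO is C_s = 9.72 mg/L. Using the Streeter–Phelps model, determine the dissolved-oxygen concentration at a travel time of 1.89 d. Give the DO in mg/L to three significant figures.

DO ≈ 5.71 mg/L

k_1 L₀/(k_a−k_1) = 0.237×45.9/(1.93−0.237) = 10.88/1.693 = 6.425 mg/L.
e^(−k_1 t) = e^(−0.237×1.890) = 0.6389; e^(−k_a t) = e^(−1.93×1.890) = 0.02605.
D = 6.425 × (0.6389 − 0.02605) + 2.75 × 0.02605 = 3.938 + 0.07164 = 4.010 mg/L.
DO = C_s − D = 9.72 − 4.010 = 5.710 mg/L.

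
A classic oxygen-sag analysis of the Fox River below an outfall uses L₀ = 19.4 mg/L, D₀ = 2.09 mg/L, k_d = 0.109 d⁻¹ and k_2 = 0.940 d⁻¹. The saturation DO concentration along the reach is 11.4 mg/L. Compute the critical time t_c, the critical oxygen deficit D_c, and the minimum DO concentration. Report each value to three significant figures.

t_c ≈ 0.520 d; D_c ≈ 2.13 mg/L; min DO ≈ 9.27 mg/L

With k_2/k_d = 8.624 and 1 − D₀(k_2−k_d)/(k_d L₀) = 0.1787,
t_c = ln(8.624 × 0.1787) / (0.940 − 0.109) = ln(1.541) / 0.8310 = 0.4323/0.8310 = 0.5202 d.
L(t_c) = L₀ e^(−k_d t_c) = 19.4 × 0.9449 = 18.33 mg/L, and at the critical point k_2 D_c = k_d L, so D_c = (0.109/0.940) × 18.33 = 2.126 mg/L.
Minimum DO = C_s − D_c = 11.4 − 2.126 = 9.274 mg/L.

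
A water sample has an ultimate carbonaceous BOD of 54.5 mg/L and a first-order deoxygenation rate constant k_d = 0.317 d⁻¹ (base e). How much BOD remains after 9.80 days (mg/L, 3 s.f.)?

L ≈ 2.44 mg/L

L_t = L₀ e^(−k_d t) = 54.5 × e^(−0.317×9.80) = 54.5 × 0.04475 = 2.439 mg/L.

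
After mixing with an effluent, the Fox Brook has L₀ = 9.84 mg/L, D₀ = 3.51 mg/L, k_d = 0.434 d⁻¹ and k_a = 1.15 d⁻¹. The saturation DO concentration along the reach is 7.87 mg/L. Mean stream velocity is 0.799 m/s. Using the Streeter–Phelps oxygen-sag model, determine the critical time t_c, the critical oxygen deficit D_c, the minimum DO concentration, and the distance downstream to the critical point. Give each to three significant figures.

t_c ≈ 0.121 d; D_c ≈ 3.52 mg/L; min DO ≈ 4.35 mg/L; x_c ≈ 8.35 km

t_c = [1/(k_a−k_d)] ln[(k_a/k_d)(1 − D₀(k_a−k_d)/(k_d L₀))]
= [1/(1.15−0.434)] ln[(1.15/0.434)(1 − 3.51×0.7160/(0.434×9.84))]
= (1/0.7160) ln[2.650 × 0.4115] = 1.397 × ln(1.090) = 1.397 × 0.08656 = 0.1209 d.
L(t_c) = L₀ e^(−k_d t_c) = 9.84 × 0.9489 = 9.337 mg/L, and at the critical point k_a D_c = k_d L, so D_c = (0.434/1.15) × 9.337 = 3.524 mg/L.
Minimum DO = C_s − D_c = 7.87 − 3.524 = 4.346 mg/L.
x_c = v t_c = 0.799 m/s × 0.1209 d × 86400 s/d = 8346 m ≈ 8.35 km.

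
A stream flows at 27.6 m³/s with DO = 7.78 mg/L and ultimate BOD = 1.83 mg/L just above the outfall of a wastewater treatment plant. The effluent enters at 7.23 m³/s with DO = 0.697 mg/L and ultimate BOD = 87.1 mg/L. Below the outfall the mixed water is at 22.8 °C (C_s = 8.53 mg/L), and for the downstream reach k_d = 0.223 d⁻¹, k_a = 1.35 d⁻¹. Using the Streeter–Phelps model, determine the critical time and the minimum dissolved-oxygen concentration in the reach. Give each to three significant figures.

t_c ≈ 0.839 d; minimum DO ≈ 5.85 mg/L

Mixed DO = (27.6×7.78 + 7.23×0.697)/(27.6+7.23) = 219.8/34.83 = 6.310 mg/L.
Mixed L₀ = (27.6×1.83 + 7.23×87.1)/(34.83) = 680.2/34.83 = 19.53 mg/L.
Initial deficit D₀ = C_s − DO₀ = 8.53 − 6.310 = 2.220 mg/L.
t_c = (1/1.127) ln[(1.35/0.223)(1 − 2.220×1.127/(0.223×19.53))] = 0.8873 × ln(2.576) = 0.8395 d.
D_c = (0.223/1.35) × 19.53 × e^(−0.223×0.8395) = 0.1652 × 19.53 × 0.8293 = 2.675 mg/L.
Minimum DO = 8.53 − 2.675 = 5.855 mg/L.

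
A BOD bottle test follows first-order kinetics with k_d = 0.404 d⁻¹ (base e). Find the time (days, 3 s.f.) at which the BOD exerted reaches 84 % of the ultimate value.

t ≈ 4.54 d

y/L₀ = 1 − e^(−k_d t) = 0.84 ⇒ e^(−k_d t) = 0.160
t = −ln(0.160) / 0.404 = 1.833 / 0.404 = 4.536 d.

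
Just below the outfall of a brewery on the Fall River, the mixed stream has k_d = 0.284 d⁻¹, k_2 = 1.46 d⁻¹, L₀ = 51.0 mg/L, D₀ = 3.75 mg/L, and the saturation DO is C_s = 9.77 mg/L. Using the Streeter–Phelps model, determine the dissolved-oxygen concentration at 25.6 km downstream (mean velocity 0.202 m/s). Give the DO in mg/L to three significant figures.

Travel time t = x/v = 25.6 km / (0.202 m/s) = 25600 m / 0.202 m/s = 126700 s = 1.467 d.
k_d L₀/(k_2−k_d) = 0.284×51.0/(1.46−0.284) = 14.48/1.176 = 12.32 mg/L.
e^(−k_d t) = e^(−0.284×1.467) = 0.6593; e^(−k_2 t) = e^(−1.46×1.467) = 0.1175.
D = 12.32 × (0.6593 − 0.1175) + 3.75 × 0.1175 = 6.673 + 0.4405 = 7.114 mg/L.
DO = C_s − D = 9.77 − 7.114 = 2.656 mg/L.

DO ≈ 2.66 mg/L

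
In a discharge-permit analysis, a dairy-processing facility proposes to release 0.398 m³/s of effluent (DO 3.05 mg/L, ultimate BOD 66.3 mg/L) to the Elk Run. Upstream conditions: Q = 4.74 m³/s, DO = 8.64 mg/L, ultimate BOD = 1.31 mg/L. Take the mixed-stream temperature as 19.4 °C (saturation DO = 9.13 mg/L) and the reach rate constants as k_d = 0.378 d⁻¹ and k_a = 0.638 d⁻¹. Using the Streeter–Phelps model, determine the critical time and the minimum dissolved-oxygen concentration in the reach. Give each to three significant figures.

Mixed DO = (4.74×8.64 + 0.398×3.05)/(4.74+0.398) = 42.17/5.138 = 8.207 mg/L.
Mixed L₀ = (4.74×1.31 + 0.398×66.3)/(5.138) = 32.60/5.138 = 6.344 mg/L.
Initial deficit D₀ = C_s − DO₀ = 9.13 − 8.207 = 0.9230 mg/L.
t_c = (1/0.2600) ln[(0.638/0.378)(1 − 0.9230×0.2600/(0.378×6.344))] = 3.846 × ln(1.519) = 1.608 d.
D_c = (0.378/0.638) × 6.344 × e^(−0.378×1.608) = 0.5925 × 6.344 × 0.5446 = 2.047 mg/L.
Minimum DO = 9.13 − 2.047 = 7.083 mg/L.

t_c ≈ 1.61 d; minimum DO ≈ 7.08 mg/L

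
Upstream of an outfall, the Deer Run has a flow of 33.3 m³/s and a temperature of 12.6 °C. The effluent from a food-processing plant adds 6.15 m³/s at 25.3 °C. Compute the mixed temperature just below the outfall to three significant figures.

Flow-weighted mixing: C = (Q_r C_r + Q_w C_w)/(Q_r + Q_w)
= (33.3×12.6 + 6.15×25.3)/(33.3 + 6.15) = 575.2/39.45 = 14.58 °C.

14.6 °C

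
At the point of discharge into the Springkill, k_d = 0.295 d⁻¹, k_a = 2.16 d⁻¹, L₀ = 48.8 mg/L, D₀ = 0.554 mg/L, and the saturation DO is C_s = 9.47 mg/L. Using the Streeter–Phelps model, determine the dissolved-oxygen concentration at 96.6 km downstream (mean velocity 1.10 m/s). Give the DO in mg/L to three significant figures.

Travel time t = x/v = 96.6 km / (1.10 m/s) = 96600 m / 1.10 m/s = 87820 s = 1.016 d.
k_d L₀/(k_a−k_d) = 0.295×48.8/(2.16−0.295) = 14.40/1.865 = 7.719 mg/L.
e^(−k_d t) = e^(−0.295×1.016) = 0.7409; e^(−k_a t) = e^(−2.16×1.016) = 0.1113.
D = 7.719 × (0.7409 − 0.1113) + 0.554 × 0.1113 = 4.860 + 0.06166 = 4.922 mg/L.
DO = C_s − D = 9.47 − 4.922 = 4.548 mg/L.

DO ≈ 4.55 mg/L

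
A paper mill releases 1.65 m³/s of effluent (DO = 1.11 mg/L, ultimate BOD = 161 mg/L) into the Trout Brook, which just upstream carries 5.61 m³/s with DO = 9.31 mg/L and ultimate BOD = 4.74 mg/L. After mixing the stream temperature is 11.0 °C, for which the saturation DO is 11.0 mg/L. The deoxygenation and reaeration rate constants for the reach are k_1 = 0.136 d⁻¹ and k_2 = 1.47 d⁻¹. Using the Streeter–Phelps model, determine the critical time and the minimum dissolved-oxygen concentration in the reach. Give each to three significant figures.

t_c ≈ 0.278 d; minimum DO ≈ 7.41 mg/L

Mixed DO = (5.61×9.31 + 1.65×1.11)/(5.61+1.65) = 54.06/7.260 = 7.446 mg/L.
Mixed L₀ = (5.61×4.74 + 1.65×161)/(7.260) = 292.2/7.260 = 40.25 mg/L.
Initial deficit D₀ = C_s − DO₀ = 11.0 − 7.446 = 3.554 mg/L.
t_c = (1/1.334) ln[(1.47/0.136)(1 − 3.554×1.334/(0.136×40.25))] = 0.7496 × ln(1.449) = 0.2781 d.
D_c = (0.136/1.47) × 40.25 × e^(−0.136×0.2781) = 0.09252 × 40.25 × 0.9629 = 3.586 mg/L.
Minimum DO = 11.0 − 3.586 = 7.414 mg/L.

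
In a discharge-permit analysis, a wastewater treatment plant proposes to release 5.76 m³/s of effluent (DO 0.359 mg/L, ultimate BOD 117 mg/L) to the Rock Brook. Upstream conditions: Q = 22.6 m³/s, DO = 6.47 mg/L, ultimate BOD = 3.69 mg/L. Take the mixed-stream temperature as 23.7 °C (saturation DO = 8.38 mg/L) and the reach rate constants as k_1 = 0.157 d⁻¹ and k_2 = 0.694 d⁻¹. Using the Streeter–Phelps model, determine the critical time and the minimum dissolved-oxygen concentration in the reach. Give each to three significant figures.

Mixed DO = (22.6×6.47 + 5.76×0.359)/(22.6+5.76) = 148.3/28.36 = 5.229 mg/L.
Mixed L₀ = (22.6×3.69 + 5.76×117)/(28.36) = 757.3/28.36 = 26.70 mg/L.
Initial deficit D₀ = C_s − DO₀ = 8.38 − 5.229 = 3.151 mg/L.
t_c = (1/0.5370) ln[(0.694/0.157)(1 − 3.151×0.5370/(0.157×26.70))] = 1.862 × ln(2.636) = 1.805 d.
D_c = (0.157/0.694) × 26.70 × e^(−0.157×1.805) = 0.2262 × 26.70 × 0.7532 = 4.550 mg/L.
Minimum DO = 8.38 − 4.550 = 3.830 mg/L.

t_c ≈ 1.81 d; minimum DO ≈ 3.83 mg/L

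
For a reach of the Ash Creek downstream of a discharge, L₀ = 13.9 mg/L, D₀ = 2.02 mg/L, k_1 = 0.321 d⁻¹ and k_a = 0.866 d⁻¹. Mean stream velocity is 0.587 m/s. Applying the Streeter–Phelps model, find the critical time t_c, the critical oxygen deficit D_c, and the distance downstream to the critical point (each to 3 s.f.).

t_c ≈ 1.30 d; D_c ≈ 3.39 mg/L; x_c ≈ 66.0 km

With k_a/k_1 = 2.698 and 1 − D₀(k_a−k_1)/(k_1 L₀) = 0.7533,
t_c = ln(2.698 × 0.7533) / (0.866 − 0.321) = ln(2.032) / 0.5450 = 0.7091/0.5450 = 1.301 d.
L(t_c) = L₀ e^(−k_1 t_c) = 13.9 × 0.6586 = 9.154 mg/L, and at the critical point k_a D_c = k_1 L, so D_c = (0.321/0.866) × 9.154 = 3.393 mg/L.
x_c = v t_c = 0.587 m/s × 1.301 d × 86400 s/d = 65990 m ≈ 66.0 km.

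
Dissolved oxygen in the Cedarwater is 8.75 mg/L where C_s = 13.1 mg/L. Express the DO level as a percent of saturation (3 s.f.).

% saturation = C/C_s × 100 = 8.75/13.1 × 100 = 66.8 %.

66.8 % saturation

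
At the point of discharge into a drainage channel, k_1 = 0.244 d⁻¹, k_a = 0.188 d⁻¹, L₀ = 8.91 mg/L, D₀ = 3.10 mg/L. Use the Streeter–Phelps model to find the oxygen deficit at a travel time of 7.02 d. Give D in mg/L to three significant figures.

k_1 L₀/(k_a−k_1) = 0.244×8.91/(0.188−0.244) = 2.174/-0.05600 = -38.82 mg/L.
e^(−k_1 t) = e^(−0.244×7.020) = 0.1803; e^(−k_a t) = e^(−0.188×7.020) = 0.2672.
D = -38.82 × (0.1803 − 0.2672) + 3.10 × 0.2672 = 3.372 + 0.8283 = 4.200 mg/L.

D ≈ 4.20 mg/L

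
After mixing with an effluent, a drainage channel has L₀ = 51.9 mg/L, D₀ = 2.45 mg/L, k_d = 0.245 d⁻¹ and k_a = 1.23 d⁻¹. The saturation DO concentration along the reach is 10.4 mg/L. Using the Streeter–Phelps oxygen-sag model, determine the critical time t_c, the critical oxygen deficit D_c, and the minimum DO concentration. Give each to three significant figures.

With k_a/k_d = 5.020 and 1 − D₀(k_a−k_d)/(k_d L₀) = 0.8102,
t_c = ln(5.020 × 0.8102) / (1.23 − 0.245) = ln(4.068) / 0.9850 = 1.403/0.9850 = 1.424 d.
L(t_c) = L₀ e^(−k_d t_c) = 51.9 × 0.7054 = 36.61 mg/L, and at the critical point k_a D_c = k_d L, so D_c = (0.245/1.23) × 36.61 = 7.292 mg/L.
Minimum DO = C_s − D_c = 10.4 − 7.292 = 3.108 mg/L.

t_c ≈ 1.42 d; D_c ≈ 7.29 mg/L; min DO ≈ 3.11 mg/L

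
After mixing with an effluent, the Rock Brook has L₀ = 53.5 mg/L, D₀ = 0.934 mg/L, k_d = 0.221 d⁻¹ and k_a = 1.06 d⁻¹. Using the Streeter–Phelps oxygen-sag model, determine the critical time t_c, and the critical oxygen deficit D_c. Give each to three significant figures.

With k_a/k_d = 4.796 and 1 − D₀(k_a−k_d)/(k_d L₀) = 0.9337,
t_c = ln(4.796 × 0.9337) / (1.06 − 0.221) = ln(4.478) / 0.8390 = 1.499/0.8390 = 1.787 d.
L(t_c) = L₀ e^(−k_d t_c) = 53.5 × 0.6737 = 36.04 mg/L, and at the critical point k_a D_c = k_d L, so D_c = (0.221/1.06) × 36.04 = 7.515 mg/L.

t_c ≈ 1.79 d; D_c ≈ 7.51 mg/L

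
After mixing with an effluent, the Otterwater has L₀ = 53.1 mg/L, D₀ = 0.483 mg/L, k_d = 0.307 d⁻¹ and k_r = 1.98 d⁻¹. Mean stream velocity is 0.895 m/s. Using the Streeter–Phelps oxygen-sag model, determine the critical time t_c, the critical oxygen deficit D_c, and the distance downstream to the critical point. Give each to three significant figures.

t_c ≈ 1.08 d; D_c ≈ 5.90 mg/L; x_c ≈ 83.8 km

At the critical point dD/dt = 0, so k_d L₀ e^(−k_d t) = k_r D. Substituting D(t) from the Streeter–Phelps equation and solving for t gives
t_c = ln[(k_r/k_d)(1 − D₀(k_r−k_d)/(k_d L₀))] / (k_r−k_d).
Here k_r−k_d = 1.673 d⁻¹ and 1 − D₀(k_r−k_d)/(k_d L₀) = 1 − 0.483×1.673/(0.307×53.1) = 0.9504, so
t_c = ln(6.450 × 0.9504) / 1.673 = 1.813 / 1.673 = 1.084 d.
D_c = (k_d/k_r) L₀ e^(−k_d t_c) = (0.307/1.98) × 53.1 × e^(−0.307×1.084) = 0.1551 × 53.1 × 0.7170 = 5.903 mg/L.
x_c = v t_c = 0.895 m/s × 1.084 d × 86400 s/d = 83810 m ≈ 83.8 km.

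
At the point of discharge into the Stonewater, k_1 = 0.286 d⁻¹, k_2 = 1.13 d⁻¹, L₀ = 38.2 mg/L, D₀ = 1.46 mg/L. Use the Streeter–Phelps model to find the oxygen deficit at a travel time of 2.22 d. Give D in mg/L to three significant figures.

D ≈ 5.93 mg/L

k_1 L₀/(k_2−k_1) = 0.286×38.2/(1.13−0.286) = 10.93/0.8440 = 12.94 mg/L.
e^(−k_1 t) = e^(−0.286×2.220) = 0.5300; e^(−k_2 t) = e^(−1.13×2.220) = 0.08138.
D = 12.94 × (0.5300 − 0.08138) + 1.46 × 0.08138 = 5.807 + 0.1188 = 5.926 mg/L.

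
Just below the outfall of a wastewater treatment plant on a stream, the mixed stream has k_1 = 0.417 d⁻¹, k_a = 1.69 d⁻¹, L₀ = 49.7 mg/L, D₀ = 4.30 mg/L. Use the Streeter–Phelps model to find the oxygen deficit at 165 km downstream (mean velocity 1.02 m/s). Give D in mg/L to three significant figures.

Travel time t = x/v = 165 km / (1.02 m/s) = 165000 m / 1.02 m/s = 161800 s = 1.872 d.
k_1 L₀/(k_a−k_1) = 0.417×49.7/(1.69−0.417) = 20.72/1.273 = 16.28 mg/L.
e^(−k_1 t) = e^(−0.417×1.872) = 0.4581; e^(−k_a t) = e^(−1.69×1.872) = 0.04225.
D = 16.28 × (0.4581 − 0.04225) + 4.30 × 0.04225 = 6.770 + 0.1817 = 6.951 mg/L.

D ≈ 6.95 mg/L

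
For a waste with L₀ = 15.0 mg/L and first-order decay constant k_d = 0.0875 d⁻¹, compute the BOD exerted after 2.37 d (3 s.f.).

y ≈ 2.81 mg/L

y_t = L₀(1 − e^(−k_d t)) = 15.0 × (1 − e^(−0.0875×2.37))
= 15.0 × (1 − 0.8127) = 15.0 × 0.1873 = 2.809 mg/L.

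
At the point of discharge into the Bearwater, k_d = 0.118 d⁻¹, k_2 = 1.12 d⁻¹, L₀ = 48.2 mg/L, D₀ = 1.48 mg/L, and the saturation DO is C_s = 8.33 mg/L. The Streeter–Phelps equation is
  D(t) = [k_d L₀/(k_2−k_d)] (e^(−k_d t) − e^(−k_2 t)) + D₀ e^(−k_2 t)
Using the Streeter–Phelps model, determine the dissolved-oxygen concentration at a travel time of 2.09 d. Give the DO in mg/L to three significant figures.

k_d L₀/(k_2−k_d) = 0.118×48.2/(1.12−0.118) = 5.688/1.002 = 5.676 mg/L.
e^(−k_d t) = e^(−0.118×2.090) = 0.7814; e^(−k_2 t) = e^(−1.12×2.090) = 0.09625.
D = 5.676 × (0.7814 − 0.09625) + 1.48 × 0.09625 = 3.889 + 0.1425 = 4.032 mg/L.
DO = C_s − D = 8.33 − 4.032 = 4.298 mg/L.

DO ≈ 4.30 mg/L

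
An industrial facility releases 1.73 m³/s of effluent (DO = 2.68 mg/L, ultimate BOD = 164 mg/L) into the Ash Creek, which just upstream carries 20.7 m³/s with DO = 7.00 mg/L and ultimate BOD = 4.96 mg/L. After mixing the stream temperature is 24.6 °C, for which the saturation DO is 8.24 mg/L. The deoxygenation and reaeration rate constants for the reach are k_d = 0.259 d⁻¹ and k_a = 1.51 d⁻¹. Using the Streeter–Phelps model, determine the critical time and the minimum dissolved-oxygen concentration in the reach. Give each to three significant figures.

t_c ≈ 0.944 d; minimum DO ≈ 5.93 mg/L

Mixed DO = (20.7×7.00 + 1.73×2.68)/(20.7+1.73) = 149.5/22.43 = 6.667 mg/L.
Mixed L₀ = (20.7×4.96 + 1.73×164)/(22.43) = 386.4/22.43 = 17.23 mg/L.
Initial deficit D₀ = C_s − DO₀ = 8.24 − 6.667 = 1.573 mg/L.
t_c = (1/1.251) ln[(1.51/0.259)(1 − 1.573×1.251/(0.259×17.23))] = 0.7994 × ln(3.258) = 0.9442 d.
D_c = (0.259/1.51) × 17.23 × e^(−0.259×0.9442) = 0.1715 × 17.23 × 0.7831 = 2.314 mg/L.
Minimum DO = 8.24 − 2.314 = 5.926 mg/L.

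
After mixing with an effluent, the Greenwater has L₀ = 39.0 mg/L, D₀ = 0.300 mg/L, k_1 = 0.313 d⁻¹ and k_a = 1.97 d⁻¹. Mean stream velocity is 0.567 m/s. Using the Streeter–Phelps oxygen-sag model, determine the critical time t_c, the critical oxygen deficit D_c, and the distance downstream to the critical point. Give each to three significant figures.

t_c ≈ 1.09 d; D_c ≈ 4.41 mg/L; x_c ≈ 53.2 km

At the critical point dD/dt = 0, so k_1 L₀ e^(−k_1 t) = k_a D. Substituting D(t) from the Streeter–Phelps equation and solving for t gives
t_c = ln[(k_a/k_1)(1 − D₀(k_a−k_1)/(k_1 L₀))] / (k_a−k_1).
Here k_a−k_1 = 1.657 d⁻¹ and 1 − D₀(k_a−k_1)/(k_1 L₀) = 1 − 0.300×1.657/(0.313×39.0) = 0.9593, so
t_c = ln(6.294 × 0.9593) / 1.657 = 1.798 / 1.657 = 1.085 d.
D_c = (k_1/k_a) L₀ e^(−k_1 t_c) = (0.313/1.97) × 39.0 × e^(−0.313×1.085) = 0.1589 × 39.0 × 0.7120 = 4.412 mg/L.
x_c = v t_c = 0.567 m/s × 1.085 d × 86400 s/d = 53160 m ≈ 53.2 km.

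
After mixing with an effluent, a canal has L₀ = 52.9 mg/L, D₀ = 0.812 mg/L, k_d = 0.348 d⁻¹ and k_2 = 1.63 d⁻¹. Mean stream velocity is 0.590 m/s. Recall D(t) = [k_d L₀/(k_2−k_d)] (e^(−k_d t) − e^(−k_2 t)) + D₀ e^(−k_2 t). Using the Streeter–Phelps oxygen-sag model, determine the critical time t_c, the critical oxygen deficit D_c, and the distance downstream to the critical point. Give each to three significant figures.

t_c ≈ 1.16 d; D_c ≈ 7.55 mg/L; x_c ≈ 59.1 km

At the critical point dD/dt = 0, so k_d L₀ e^(−k_d t) = k_2 D. Substituting D(t) from the Streeter–Phelps equation and solving for t gives
t_c = ln[(k_2/k_d)(1 − D₀(k_2−k_d)/(k_d L₀))] / (k_2−k_d).
Here k_2−k_d = 1.282 d⁻¹ and 1 − D₀(k_2−k_d)/(k_d L₀) = 1 − 0.812×1.282/(0.348×52.9) = 0.9435, so
t_c = ln(4.684 × 0.9435) / 1.282 = 1.486 / 1.282 = 1.159 d.
L(t_c) = L₀ e^(−k_d t_c) = 52.9 × 0.6681 = 35.34 mg/L, and at the critical point k_2 D_c = k_d L, so D_c = (0.348/1.63) × 35.34 = 7.545 mg/L.
x_c = v t_c = 0.590 m/s × 1.159 d × 86400 s/d = 59080 m ≈ 59.1 km.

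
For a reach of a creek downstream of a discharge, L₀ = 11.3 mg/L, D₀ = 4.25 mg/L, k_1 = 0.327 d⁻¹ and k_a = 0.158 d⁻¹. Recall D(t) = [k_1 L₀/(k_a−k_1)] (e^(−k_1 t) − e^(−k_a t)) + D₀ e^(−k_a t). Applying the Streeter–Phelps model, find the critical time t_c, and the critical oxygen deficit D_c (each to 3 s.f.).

t_c ≈ 3.25 d; D_c ≈ 8.07 mg/L

At the critical point dD/dt = 0, so k_1 L₀ e^(−k_1 t) = k_a D. Substituting D(t) from the Streeter–Phelps equation and solving for t gives
t_c = ln[(k_a/k_1)(1 − D₀(k_a−k_1)/(k_1 L₀))] / (k_a−k_1).
Here k_a−k_1 = -0.1690 d⁻¹ and 1 − D₀(k_a−k_1)/(k_1 L₀) = 1 − 4.25×-0.1690/(0.327×11.3) = 1.194, so
t_c = ln(0.4832 × 1.194) / -0.1690 = -0.5497 / -0.1690 = 3.253 d.
L(t_c) = L₀ e^(−k_1 t_c) = 11.3 × 0.3452 = 3.901 mg/L, and at the critical point k_a D_c = k_1 L, so D_c = (0.327/0.158) × 3.901 = 8.073 mg/L.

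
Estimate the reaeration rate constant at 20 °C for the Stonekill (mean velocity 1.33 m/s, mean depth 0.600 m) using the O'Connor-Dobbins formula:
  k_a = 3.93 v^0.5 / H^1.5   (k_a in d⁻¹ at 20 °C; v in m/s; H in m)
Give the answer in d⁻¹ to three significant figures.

k_a ≈ 9.75 d⁻¹

k_a = 3.93 × 1.33^0.5 / 0.600^1.5 = 3.93 × 1.153 / 0.4648 = 9.752 d⁻¹.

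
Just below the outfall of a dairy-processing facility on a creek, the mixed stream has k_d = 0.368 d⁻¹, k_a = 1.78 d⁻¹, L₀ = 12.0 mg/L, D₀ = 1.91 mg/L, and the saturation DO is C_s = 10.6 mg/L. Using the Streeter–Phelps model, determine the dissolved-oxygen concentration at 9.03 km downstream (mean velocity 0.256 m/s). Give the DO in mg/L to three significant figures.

Travel time t = x/v = 9.03 km / (0.256 m/s) = 9030 m / 0.256 m/s = 35270 s = 0.4083 d.
k_d L₀/(k_a−k_d) = 0.368×12.0/(1.78−0.368) = 4.416/1.412 = 3.127 mg/L.
e^(−k_d t) = e^(−0.368×0.4083) = 0.8605; e^(−k_a t) = e^(−1.78×0.4083) = 0.4835.
D = 3.127 × (0.8605 − 0.4835) + 1.91 × 0.4835 = 1.179 + 0.9235 = 2.103 mg/L.
DO = C_s − D = 10.6 − 2.103 = 8.497 mg/L.

DO ≈ 8.50 mg/L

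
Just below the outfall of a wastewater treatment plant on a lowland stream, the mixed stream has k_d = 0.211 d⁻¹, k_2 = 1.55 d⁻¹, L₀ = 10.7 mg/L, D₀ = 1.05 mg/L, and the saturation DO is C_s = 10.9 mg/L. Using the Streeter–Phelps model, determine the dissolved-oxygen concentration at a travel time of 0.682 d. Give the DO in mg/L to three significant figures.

k_d L₀/(k_2−k_d) = 0.211×10.7/(1.55−0.211) = 2.258/1.339 = 1.686 mg/L.
e^(−k_d t) = e^(−0.211×0.6820) = 0.8660; e^(−k_2 t) = e^(−1.55×0.6820) = 0.3475.
D = 1.686 × (0.8660 − 0.3475) + 1.05 × 0.3475 = 0.8743 + 0.3648 = 1.239 mg/L.
DO = C_s − D = 10.9 − 1.239 = 9.661 mg/L.

DO ≈ 9.66 mg/L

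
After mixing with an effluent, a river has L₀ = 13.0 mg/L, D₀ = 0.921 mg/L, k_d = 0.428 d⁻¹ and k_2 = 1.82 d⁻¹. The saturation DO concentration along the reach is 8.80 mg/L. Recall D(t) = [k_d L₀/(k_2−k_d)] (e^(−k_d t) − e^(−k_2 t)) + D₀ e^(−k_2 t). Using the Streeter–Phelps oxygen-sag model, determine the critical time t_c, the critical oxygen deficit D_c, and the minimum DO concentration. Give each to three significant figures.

t_c ≈ 0.852 d; D_c ≈ 2.12 mg/L; min DO ≈ 6.68 mg/L

With k_2/k_d = 4.252 and 1 − D₀(k_2−k_d)/(k_d L₀) = 0.7696,
t_c = ln(4.252 × 0.7696) / (1.82 − 0.428) = ln(3.273) / 1.392 = 1.186/1.392 = 0.8517 d.
D_c = (k_d/k_2) L₀ e^(−k_d t_c) = (0.428/1.82) × 13.0 × e^(−0.428×0.8517) = 0.2352 × 13.0 × 0.6945 = 2.123 mg/L.
Minimum DO = C_s − D_c = 8.80 − 2.123 = 6.677 mg/L.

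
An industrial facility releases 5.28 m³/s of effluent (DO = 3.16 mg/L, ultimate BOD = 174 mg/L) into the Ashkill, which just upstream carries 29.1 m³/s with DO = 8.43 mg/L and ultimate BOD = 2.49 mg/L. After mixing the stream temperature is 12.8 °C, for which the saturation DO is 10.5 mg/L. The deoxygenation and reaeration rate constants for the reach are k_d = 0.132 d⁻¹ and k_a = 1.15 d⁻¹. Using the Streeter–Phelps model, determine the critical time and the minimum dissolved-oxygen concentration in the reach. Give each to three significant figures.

Mixed DO = (29.1×8.43 + 5.28×3.16)/(29.1+5.28) = 262.0/34.38 = 7.621 mg/L.
Mixed L₀ = (29.1×2.49 + 5.28×174)/(34.38) = 991.2/34.38 = 28.83 mg/L.
Initial deficit D₀ = C_s − DO₀ = 10.5 − 7.621 = 2.879 mg/L.
t_c = (1/1.018) ln[(1.15/0.132)(1 − 2.879×1.018/(0.132×28.83))] = 0.9823 × ln(2.002) = 0.6817 d.
D_c = (0.132/1.15) × 28.83 × e^(−0.132×0.6817) = 0.1148 × 28.83 × 0.9139 = 3.024 mg/L.
Minimum DO = 10.5 − 3.024 = 7.476 mg/L.

t_c ≈ 0.682 d; minimum DO ≈ 7.48 mg/L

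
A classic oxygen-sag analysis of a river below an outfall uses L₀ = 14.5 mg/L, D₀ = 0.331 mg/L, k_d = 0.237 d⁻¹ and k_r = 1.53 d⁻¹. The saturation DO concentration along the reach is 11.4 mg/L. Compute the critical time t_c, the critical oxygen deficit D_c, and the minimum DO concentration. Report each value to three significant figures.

t_c ≈ 1.34 d; D_c ≈ 1.64 mg/L; min DO ≈ 9.76 mg/L

At the critical point dD/dt = 0, so k_d L₀ e^(−k_d t) = k_r D. Substituting D(t) from the Streeter–Phelps equation and solving for t gives
t_c = ln[(k_r/k_d)(1 − D₀(k_r−k_d)/(k_d L₀))] / (k_r−k_d).
Here k_r−k_d = 1.293 d⁻¹ and 1 − D₀(k_r−k_d)/(k_d L₀) = 1 − 0.331×1.293/(0.237×14.5) = 0.8755, so
t_c = ln(6.456 × 0.8755) / 1.293 = 1.732 / 1.293 = 1.339 d.
L(t_c) = L₀ e^(−k_d t_c) = 14.5 × 0.7280 = 10.56 mg/L, and at the critical point k_r D_c = k_d L, so D_c = (0.237/1.53) × 10.56 = 1.635 mg/L.
Minimum DO = C_s − D_c = 11.4 − 1.635 = 9.765 mg/L.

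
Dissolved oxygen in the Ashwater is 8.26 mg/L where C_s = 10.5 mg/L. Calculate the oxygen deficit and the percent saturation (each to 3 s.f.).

D ≈ 2.24 mg/L; 78.7 % saturation

D = C_s − C = 10.5 − 8.26 = 2.24 mg/L.
% saturation = 8.26/10.5 × 100 = 78.7 %.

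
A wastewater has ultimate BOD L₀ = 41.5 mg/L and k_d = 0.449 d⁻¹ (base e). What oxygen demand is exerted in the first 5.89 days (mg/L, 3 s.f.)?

y ≈ 38.6 mg/L

y_t = L₀(1 − e^(−k_d t)) = 41.5 × (1 − e^(−0.449×5.89))
= 41.5 × (1 − 0.07103) = 41.5 × 0.9290 = 38.55 mg/L.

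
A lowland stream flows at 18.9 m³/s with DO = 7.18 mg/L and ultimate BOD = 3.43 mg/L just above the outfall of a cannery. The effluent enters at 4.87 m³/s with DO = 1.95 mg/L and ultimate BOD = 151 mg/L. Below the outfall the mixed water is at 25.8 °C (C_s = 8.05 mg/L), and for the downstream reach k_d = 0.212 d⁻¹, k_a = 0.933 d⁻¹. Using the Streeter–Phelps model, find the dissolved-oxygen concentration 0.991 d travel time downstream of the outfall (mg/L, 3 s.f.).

Mixed DO = (18.9×7.18 + 4.87×1.95)/(18.9+4.87) = 145.2/23.77 = 6.108 mg/L.
Mixed L₀ = (18.9×3.43 + 4.87×151)/(23.77) = 800.2/23.77 = 33.66 mg/L.
Initial deficit D₀ = C_s − DO₀ = 8.05 − 6.108 = 1.942 mg/L.
D(0.991) = [0.212×33.66/(0.933−0.212)](e^(−0.212×0.991) − e^(−0.933×0.991)) + 1.942 e^(−0.933×0.991)
= 9.898 × (0.8105 − 0.3967) + 1.942 × 0.3967 = 4.866 mg/L.
DO = 8.05 − 4.866 = 3.184 mg/L.

DO ≈ 3.18 mg/L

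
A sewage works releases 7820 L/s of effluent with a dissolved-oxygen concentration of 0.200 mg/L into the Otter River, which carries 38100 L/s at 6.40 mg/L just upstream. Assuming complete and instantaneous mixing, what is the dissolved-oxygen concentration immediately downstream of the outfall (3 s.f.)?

Flow-weighted mixing: C = (Q_r C_r + Q_w C_w)/(Q_r + Q_w)
= (38100×6.40 + 7820×0.200)/(38100 + 7820) = 245400/45920 = 5.344 mg/L.

5.34 mg/L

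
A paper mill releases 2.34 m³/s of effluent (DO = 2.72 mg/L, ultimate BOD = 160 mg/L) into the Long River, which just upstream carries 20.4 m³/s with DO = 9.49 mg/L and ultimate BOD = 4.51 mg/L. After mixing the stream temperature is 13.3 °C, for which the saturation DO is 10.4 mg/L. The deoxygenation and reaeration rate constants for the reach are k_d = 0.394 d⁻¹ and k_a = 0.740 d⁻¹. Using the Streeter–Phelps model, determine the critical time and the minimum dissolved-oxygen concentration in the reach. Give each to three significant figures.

t_c ≈ 1.62 d; minimum DO ≈ 4.62 mg/L

Mixed DO = (20.4×9.49 + 2.34×2.72)/(20.4+2.34) = 200.0/22.74 = 8.793 mg/L.
Mixed L₀ = (20.4×4.51 + 2.34×160)/(22.74) = 466.4/22.74 = 20.51 mg/L.
Initial deficit D₀ = C_s − DO₀ = 10.4 − 8.793 = 1.607 mg/L.
t_c = (1/0.3460) ln[(0.740/0.394)(1 − 1.607×0.3460/(0.394×20.51))] = 2.890 × ln(1.749) = 1.616 d.
D_c = (0.394/0.740) × 20.51 × e^(−0.394×1.616) = 0.5324 × 20.51 × 0.5291 = 5.778 mg/L.
Minimum DO = 10.4 − 5.778 = 4.622 mg/L.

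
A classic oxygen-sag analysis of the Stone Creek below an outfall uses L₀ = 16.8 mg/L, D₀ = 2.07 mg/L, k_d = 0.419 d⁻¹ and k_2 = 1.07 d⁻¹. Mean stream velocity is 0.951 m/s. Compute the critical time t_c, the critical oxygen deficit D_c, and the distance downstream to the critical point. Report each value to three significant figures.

t_c ≈ 1.11 d; D_c ≈ 4.13 mg/L; x_c ≈ 91.5 km

With k_2/k_d = 2.554 and 1 − D₀(k_2−k_d)/(k_d L₀) = 0.8086,
t_c = ln(2.554 × 0.8086) / (1.07 − 0.419) = ln(2.065) / 0.6510 = 0.7250/0.6510 = 1.114 d.
L(t_c) = L₀ e^(−k_d t_c) = 16.8 × 0.6271 = 10.54 mg/L, and at the critical point k_2 D_c = k_d L, so D_c = (0.419/1.07) × 10.54 = 4.125 mg/L.
x_c = v t_c = 0.951 m/s × 1.114 d × 86400 s/d = 91510 m ≈ 91.5 km.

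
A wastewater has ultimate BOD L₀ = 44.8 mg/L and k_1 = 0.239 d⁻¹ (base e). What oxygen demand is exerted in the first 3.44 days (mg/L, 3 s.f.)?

y_t = L₀(1 − e^(−k_1 t)) = 44.8 × (1 − e^(−0.239×3.44))
= 44.8 × (1 − 0.4395) = 44.8 × 0.5605 = 25.11 mg/L.

y ≈ 25.1 mg/L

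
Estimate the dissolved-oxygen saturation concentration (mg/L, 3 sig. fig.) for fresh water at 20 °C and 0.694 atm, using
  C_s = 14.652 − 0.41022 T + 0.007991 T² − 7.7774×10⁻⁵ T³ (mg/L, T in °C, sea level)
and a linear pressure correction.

C_s ≈ 6.26 mg/L

At sea level: C_s = 14.652 − 0.41022×20 + 0.007991×20² − 7.7774×10⁻⁵×20³ = 9.022 mg/L.
Pressure correction: C_s' = 9.022 × 0.694 = 6.261 mg/L.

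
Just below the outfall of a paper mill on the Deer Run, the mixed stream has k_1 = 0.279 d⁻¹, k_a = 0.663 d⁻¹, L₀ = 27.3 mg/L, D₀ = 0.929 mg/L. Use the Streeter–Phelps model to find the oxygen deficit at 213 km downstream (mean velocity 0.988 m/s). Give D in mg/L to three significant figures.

Travel time t = x/v = 213 km / (0.988 m/s) = 213000 m / 0.988 m/s = 215600 s = 2.495 d.
k_1 L₀/(k_a−k_1) = 0.279×27.3/(0.663−0.279) = 7.617/0.3840 = 19.84 mg/L.
e^(−k_1 t) = e^(−0.279×2.495) = 0.4985; e^(−k_a t) = e^(−0.663×2.495) = 0.1912.
D = 19.84 × (0.4985 − 0.1912) + 0.929 × 0.1912 = 6.095 + 0.1776 = 6.272 mg/L.

D ≈ 6.27 mg/L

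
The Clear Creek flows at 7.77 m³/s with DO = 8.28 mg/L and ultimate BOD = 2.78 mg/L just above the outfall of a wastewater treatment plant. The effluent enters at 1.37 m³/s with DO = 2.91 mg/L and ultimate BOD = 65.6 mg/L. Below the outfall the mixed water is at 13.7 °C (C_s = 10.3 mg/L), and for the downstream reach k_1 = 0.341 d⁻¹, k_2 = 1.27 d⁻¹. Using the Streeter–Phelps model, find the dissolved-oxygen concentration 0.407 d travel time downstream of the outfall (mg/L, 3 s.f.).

Mixed DO = (7.77×8.28 + 1.37×2.91)/(7.77+1.37) = 68.32/9.140 = 7.475 mg/L.
Mixed L₀ = (7.77×2.78 + 1.37×65.6)/(9.140) = 111.5/9.140 = 12.20 mg/L.
Initial deficit D₀ = C_s − DO₀ = 10.3 − 7.475 = 2.825 mg/L.
D(0.407) = [0.341×12.20/(1.27−0.341)](e^(−0.341×0.407) − e^(−1.27×0.407)) + 2.825 e^(−1.27×0.407)
= 4.477 × (0.8704 − 0.5964) + 2.825 × 0.5964 = 2.912 mg/L.
DO = 10.3 − 2.912 = 7.388 mg/L.

DO ≈ 7.39 mg/L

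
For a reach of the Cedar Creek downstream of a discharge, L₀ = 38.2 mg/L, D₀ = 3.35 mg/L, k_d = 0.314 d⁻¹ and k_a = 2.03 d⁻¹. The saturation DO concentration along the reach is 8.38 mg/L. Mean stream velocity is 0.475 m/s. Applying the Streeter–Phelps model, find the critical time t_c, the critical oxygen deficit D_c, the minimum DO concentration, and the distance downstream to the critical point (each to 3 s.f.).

t_c ≈ 0.707 d; D_c ≈ 4.73 mg/L; min DO ≈ 3.65 mg/L; x_c ≈ 29.0 km

At the critical point dD/dt = 0, so k_d L₀ e^(−k_d t) = k_a D. Substituting D(t) from the Streeter–Phelps equation and solving for t gives
t_c = ln[(k_a/k_d)(1 − D₀(k_a−k_d)/(k_d L₀))] / (k_a−k_d).
Here k_a−k_d = 1.716 d⁻¹ and 1 − D₀(k_a−k_d)/(k_d L₀) = 1 − 3.35×1.716/(0.314×38.2) = 0.5207, so
t_c = ln(6.465 × 0.5207) / 1.716 = 1.214 / 1.716 = 0.7074 d.
L(t_c) = L₀ e^(−k_d t_c) = 38.2 × 0.8008 = 30.59 mg/L, and at the critical point k_a D_c = k_d L, so D_c = (0.314/2.03) × 30.59 = 4.732 mg/L.
Minimum DO = C_s − D_c = 8.38 − 4.732 = 3.648 mg/L.
x_c = v t_c = 0.475 m/s × 0.7074 d × 86400 s/d = 29030 m ≈ 29.0 km.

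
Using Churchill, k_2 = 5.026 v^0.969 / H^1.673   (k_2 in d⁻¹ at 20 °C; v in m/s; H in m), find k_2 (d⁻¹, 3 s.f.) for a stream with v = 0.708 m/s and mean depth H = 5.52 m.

k_2 ≈ 0.206 d⁻¹

k_2 = 5.026 × 0.708^0.969 / 5.52^1.673 = 5.026 × 0.7156 / 17.43 = 0.2064 d⁻¹.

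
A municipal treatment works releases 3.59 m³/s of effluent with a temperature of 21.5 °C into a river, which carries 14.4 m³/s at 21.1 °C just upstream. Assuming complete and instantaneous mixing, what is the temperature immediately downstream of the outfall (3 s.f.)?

Flow-weighted mixing: C = (Q_r C_r + Q_w C_w)/(Q_r + Q_w)
= (14.4×21.1 + 3.59×21.5)/(14.4 + 3.59) = 381.0/17.99 = 21.18 °C.

21.2 °C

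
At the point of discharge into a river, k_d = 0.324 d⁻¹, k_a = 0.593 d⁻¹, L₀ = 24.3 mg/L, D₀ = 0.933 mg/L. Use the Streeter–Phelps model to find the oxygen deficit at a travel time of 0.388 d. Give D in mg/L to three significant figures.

D ≈ 3.30 mg/L

k_d L₀/(k_a−k_d) = 0.324×24.3/(0.593−0.324) = 7.873/0.2690 = 29.27 mg/L.
e^(−k_d t) = e^(−0.324×0.3880) = 0.8819; e^(−k_a t) = e^(−0.593×0.3880) = 0.7945.
D = 29.27 × (0.8819 − 0.7945) + 0.933 × 0.7945 = 2.558 + 0.7412 = 3.299 mg/L.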